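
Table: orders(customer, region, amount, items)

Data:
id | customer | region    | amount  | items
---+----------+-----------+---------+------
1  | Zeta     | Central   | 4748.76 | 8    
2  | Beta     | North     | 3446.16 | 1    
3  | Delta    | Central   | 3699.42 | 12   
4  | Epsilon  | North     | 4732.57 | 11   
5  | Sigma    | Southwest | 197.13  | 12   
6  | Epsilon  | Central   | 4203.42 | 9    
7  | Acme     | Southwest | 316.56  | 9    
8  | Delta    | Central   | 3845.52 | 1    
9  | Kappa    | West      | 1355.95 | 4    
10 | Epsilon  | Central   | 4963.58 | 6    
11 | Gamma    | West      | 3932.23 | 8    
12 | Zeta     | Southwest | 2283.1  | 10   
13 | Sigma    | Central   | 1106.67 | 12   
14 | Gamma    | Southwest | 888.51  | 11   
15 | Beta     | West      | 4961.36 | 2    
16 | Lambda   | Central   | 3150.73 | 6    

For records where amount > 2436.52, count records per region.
SELECT region, COUNT(*)
FROM orders
WHERE amount > 2436.52
GROUP BY region

Note: WHERE filters rows before grouping.

Result:
  Central: 6
  North: 2
  West: 2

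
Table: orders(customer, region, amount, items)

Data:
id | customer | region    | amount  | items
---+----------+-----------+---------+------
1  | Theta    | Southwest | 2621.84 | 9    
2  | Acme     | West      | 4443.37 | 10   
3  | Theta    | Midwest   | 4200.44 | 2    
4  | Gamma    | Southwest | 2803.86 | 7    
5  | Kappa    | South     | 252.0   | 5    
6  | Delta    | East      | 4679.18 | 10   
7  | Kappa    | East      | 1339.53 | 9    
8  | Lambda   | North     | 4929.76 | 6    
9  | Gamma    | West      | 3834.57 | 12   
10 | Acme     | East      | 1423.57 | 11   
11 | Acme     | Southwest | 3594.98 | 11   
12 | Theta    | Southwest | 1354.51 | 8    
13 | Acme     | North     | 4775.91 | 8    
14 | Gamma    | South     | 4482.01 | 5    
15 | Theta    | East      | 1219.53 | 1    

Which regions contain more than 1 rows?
SELECT region, COUNT(*) as cnt
FROM orders
GROUP BY region
HAVING COUNT(*) > 1

Result:
  East: 4
  North: 2
  South: 2
  Southwest: 4
  West: 2

Note: HAVING filters groups after aggregation, WHERE filters rows before.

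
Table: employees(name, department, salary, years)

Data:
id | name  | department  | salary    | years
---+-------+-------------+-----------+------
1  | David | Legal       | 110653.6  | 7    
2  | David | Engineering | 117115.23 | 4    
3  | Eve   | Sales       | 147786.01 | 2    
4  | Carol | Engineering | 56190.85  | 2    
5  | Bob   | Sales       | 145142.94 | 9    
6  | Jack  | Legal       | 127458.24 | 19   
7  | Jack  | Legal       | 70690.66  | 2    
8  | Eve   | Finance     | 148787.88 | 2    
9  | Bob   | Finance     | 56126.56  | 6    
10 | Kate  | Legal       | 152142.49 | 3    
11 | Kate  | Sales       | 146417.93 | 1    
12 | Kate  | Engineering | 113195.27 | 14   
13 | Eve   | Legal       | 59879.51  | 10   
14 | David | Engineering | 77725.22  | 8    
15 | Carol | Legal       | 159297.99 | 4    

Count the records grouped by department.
SELECT department, COUNT(*) as count
FROM employees
GROUP BY department

Result:
  Engineering: 4
  Finance: 2
  Legal: 6
  Sales: 3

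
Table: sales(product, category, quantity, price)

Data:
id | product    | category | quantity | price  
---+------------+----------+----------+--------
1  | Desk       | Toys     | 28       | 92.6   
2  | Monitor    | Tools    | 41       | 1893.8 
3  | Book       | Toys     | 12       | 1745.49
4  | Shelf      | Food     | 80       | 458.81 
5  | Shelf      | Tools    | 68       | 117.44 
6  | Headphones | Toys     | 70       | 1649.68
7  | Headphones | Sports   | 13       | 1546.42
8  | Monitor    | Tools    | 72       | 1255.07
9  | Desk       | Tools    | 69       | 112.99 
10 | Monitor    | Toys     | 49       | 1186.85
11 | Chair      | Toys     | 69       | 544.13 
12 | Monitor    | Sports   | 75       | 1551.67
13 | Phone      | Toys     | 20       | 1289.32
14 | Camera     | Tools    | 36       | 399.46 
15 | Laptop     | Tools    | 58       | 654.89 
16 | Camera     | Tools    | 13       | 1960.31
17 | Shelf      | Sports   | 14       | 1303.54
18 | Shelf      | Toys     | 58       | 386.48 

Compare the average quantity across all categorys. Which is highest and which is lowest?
SELECT category, AVG(quantity)
FROM sales
GROUP BY category
ORDER BY AVG(quantity)

All groups:
  Sports: 34.00
  Toys: 43.71
  Tools: 51.00
  Food: 80.00

Highest: Food (80.00)
Lowest: Sports (34.00)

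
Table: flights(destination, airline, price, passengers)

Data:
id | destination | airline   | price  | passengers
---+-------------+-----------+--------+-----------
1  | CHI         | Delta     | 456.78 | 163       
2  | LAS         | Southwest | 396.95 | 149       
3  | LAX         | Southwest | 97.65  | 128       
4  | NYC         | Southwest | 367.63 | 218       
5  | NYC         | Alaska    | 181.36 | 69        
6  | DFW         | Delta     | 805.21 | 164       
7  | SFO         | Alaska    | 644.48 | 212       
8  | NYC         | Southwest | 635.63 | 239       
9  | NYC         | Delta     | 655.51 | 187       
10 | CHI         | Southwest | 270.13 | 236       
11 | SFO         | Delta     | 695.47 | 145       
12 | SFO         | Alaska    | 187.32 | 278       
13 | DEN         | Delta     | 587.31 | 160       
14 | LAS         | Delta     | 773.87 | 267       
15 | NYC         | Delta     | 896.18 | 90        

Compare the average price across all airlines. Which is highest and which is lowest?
SELECT airline, AVG(price)
FROM flights
GROUP BY airline
ORDER BY AVG(price)

All groups:
  Alaska: 337.72
  Southwest: 353.60
  Delta: 695.76

Highest: Delta (695.76)
Lowest: Alaska (337.72)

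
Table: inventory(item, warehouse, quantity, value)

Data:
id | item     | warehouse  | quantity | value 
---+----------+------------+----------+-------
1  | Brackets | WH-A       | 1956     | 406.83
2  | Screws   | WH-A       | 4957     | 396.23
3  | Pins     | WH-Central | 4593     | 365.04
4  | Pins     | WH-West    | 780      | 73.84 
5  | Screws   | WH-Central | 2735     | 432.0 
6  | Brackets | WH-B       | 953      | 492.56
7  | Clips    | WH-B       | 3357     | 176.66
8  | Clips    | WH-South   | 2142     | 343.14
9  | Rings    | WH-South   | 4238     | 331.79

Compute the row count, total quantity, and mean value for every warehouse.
SELECT warehouse,
       COUNT(*) as cnt,
       SUM(quantity) as total_quantity,
       AVG(value) as avg_value
FROM inventory
GROUP BY warehouse

Result:
  WH-A: 2 records, 6913 total quantity, 401.53 avg value
  WH-B: 2 records, 4310 total quantity, 334.61 avg value
  WH-Central: 2 records, 7328 total quantity, 398.52 avg value
  WH-South: 2 records, 6380 total quantity, 337.47 avg value
  WH-West: 1 records, 780 total quantity, 73.84 avg value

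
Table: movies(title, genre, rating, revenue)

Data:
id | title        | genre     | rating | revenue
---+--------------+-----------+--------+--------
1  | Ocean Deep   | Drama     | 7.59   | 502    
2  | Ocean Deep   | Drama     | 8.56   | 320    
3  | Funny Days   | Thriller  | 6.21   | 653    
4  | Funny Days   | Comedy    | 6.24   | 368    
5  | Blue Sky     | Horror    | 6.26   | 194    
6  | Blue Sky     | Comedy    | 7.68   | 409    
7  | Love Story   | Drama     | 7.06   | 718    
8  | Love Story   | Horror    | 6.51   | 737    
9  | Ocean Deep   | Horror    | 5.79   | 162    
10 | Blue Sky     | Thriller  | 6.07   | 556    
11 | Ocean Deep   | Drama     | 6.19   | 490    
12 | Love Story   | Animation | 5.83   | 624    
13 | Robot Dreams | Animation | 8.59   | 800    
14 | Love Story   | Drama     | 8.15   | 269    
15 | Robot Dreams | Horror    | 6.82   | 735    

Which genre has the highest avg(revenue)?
SELECT genre, AVG(revenue) as val
FROM movies
GROUP BY genre
ORDER BY val DESC
LIMIT 1

Result: Animation with avg(revenue) = 712.00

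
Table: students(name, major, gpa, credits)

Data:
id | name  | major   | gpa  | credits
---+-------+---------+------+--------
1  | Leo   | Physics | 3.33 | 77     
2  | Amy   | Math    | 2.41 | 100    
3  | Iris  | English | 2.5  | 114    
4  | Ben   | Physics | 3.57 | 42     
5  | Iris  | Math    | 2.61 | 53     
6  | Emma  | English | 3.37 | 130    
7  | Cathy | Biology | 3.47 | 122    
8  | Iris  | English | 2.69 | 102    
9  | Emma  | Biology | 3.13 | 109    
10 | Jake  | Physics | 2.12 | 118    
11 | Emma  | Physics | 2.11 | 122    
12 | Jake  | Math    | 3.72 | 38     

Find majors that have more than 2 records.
SELECT major, COUNT(*) as cnt
FROM students
GROUP BY major
HAVING COUNT(*) > 2

Result:
  English: 3
  Math: 3
  Physics: 4

Note: HAVING filters groups after aggregation, WHERE filters rows before.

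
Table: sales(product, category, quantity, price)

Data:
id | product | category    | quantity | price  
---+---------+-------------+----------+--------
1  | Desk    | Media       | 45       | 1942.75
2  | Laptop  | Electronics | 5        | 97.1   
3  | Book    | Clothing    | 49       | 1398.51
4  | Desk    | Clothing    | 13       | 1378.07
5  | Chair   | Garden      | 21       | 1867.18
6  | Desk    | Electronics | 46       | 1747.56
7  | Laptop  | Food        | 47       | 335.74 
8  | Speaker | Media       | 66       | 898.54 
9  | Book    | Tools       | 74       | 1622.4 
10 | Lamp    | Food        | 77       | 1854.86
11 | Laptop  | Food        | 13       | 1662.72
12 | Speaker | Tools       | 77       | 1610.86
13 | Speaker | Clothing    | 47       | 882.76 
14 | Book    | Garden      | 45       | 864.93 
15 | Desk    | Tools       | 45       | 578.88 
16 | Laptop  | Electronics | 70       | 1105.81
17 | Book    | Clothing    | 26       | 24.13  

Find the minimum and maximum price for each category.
SELECT category, MIN(price), MAX(price)
FROM sales
GROUP BY category

Result:
  Clothing: min=24.13, max=1398.51
  Electronics: min=97.10, max=1747.56
  Food: min=335.74, max=1854.86
  Garden: min=864.93, max=1867.18
  Media: min=898.54, max=1942.75
  Tools: min=578.88, max=1622.40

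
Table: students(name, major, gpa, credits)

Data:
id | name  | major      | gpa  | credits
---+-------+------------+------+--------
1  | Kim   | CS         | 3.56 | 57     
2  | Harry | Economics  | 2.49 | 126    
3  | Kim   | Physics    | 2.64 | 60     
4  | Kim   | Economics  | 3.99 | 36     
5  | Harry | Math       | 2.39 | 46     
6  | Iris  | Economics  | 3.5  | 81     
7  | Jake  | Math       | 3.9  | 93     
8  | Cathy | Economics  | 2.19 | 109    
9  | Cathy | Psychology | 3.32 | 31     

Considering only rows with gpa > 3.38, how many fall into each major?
SELECT major, COUNT(*)
FROM students
WHERE gpa > 3.38
GROUP BY major

Note: WHERE filters rows before grouping.

Result:
  CS: 1
  Economics: 2
  Math: 1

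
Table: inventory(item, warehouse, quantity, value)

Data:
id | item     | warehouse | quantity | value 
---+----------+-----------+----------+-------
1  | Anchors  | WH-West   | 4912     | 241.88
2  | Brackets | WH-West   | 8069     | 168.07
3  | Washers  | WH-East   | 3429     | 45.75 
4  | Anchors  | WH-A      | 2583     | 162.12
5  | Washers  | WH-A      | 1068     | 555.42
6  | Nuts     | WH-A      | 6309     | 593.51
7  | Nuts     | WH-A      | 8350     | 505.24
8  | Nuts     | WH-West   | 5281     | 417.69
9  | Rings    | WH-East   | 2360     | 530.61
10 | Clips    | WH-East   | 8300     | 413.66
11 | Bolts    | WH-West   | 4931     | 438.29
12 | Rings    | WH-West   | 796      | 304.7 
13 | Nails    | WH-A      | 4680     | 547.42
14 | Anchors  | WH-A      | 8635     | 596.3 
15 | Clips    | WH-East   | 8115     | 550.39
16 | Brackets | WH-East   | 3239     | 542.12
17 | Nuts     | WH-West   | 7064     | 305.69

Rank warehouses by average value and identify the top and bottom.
SELECT warehouse, AVG(value)
FROM inventory
GROUP BY warehouse
ORDER BY AVG(value)

All groups:
  WH-West: 312.72
  WH-East: 416.51
  WH-A: 493.34

Highest: WH-A (493.34)
Lowest: WH-West (312.72)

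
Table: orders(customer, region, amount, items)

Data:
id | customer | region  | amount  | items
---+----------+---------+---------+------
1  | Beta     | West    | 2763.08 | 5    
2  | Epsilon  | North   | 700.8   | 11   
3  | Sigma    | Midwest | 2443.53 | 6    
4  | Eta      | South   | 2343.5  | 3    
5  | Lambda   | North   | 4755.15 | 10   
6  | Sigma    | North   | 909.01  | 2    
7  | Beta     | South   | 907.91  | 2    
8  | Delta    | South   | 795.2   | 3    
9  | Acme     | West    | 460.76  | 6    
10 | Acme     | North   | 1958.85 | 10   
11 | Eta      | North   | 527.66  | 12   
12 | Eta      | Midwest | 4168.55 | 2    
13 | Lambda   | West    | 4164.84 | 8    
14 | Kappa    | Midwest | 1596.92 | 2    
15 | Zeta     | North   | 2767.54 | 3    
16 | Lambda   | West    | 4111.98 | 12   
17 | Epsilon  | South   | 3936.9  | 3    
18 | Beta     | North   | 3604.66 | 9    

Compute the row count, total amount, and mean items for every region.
SELECT region,
       COUNT(*) as cnt,
       SUM(amount) as total_amount,
       AVG(items) as avg_items
FROM orders
GROUP BY region

Result:
  Midwest: 3 records, 8209.00 total amount, 3.33 avg items
  North: 7 records, 15223.67 total amount, 8.14 avg items
  South: 4 records, 7983.51 total amount, 2.75 avg items
  West: 4 records, 11500.66 total amount, 7.75 avg items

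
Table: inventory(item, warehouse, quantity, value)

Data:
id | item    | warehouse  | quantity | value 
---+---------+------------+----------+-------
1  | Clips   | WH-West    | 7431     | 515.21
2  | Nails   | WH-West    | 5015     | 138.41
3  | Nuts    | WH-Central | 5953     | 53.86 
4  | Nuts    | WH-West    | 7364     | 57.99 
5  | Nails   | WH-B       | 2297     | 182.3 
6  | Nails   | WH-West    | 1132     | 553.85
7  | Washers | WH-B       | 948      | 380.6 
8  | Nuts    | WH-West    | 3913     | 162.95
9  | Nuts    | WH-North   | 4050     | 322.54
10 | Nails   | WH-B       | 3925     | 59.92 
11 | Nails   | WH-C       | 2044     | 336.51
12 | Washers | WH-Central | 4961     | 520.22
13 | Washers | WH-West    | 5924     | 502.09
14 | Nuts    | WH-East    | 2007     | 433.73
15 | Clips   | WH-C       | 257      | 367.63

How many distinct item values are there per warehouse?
SELECT warehouse, COUNT(DISTINCT item)
FROM inventory
GROUP BY warehouse

Result:
  WH-B: 2 distinct
  WH-C: 2 distinct
  WH-Central: 2 distinct
  WH-East: 1 distinct
  WH-North: 1 distinct
  WH-West: 4 distinct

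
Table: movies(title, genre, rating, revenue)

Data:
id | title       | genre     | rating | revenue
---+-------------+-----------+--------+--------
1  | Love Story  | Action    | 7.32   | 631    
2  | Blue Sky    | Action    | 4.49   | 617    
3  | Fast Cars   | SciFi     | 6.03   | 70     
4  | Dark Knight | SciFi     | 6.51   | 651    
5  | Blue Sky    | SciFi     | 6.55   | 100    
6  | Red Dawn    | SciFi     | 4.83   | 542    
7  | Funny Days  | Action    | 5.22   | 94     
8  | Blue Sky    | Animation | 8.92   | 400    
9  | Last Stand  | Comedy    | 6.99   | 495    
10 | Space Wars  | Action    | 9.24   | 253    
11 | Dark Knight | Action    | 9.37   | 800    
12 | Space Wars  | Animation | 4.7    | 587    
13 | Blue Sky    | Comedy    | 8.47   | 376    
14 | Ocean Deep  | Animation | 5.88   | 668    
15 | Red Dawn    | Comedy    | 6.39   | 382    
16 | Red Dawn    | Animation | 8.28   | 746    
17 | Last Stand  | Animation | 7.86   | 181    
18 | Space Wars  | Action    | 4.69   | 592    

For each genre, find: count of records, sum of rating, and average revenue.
SELECT genre,
       COUNT(*) as cnt,
       SUM(rating) as total_rating,
       AVG(revenue) as avg_revenue
FROM movies
GROUP BY genre

Result:
  Action: 6 records, 40.33 total rating, 497.83 avg revenue
  Animation: 5 records, 35.64 total rating, 516.40 avg revenue
  Comedy: 3 records, 21.85 total rating, 417.67 avg revenue
  SciFi: 4 records, 23.92 total rating, 340.75 avg revenue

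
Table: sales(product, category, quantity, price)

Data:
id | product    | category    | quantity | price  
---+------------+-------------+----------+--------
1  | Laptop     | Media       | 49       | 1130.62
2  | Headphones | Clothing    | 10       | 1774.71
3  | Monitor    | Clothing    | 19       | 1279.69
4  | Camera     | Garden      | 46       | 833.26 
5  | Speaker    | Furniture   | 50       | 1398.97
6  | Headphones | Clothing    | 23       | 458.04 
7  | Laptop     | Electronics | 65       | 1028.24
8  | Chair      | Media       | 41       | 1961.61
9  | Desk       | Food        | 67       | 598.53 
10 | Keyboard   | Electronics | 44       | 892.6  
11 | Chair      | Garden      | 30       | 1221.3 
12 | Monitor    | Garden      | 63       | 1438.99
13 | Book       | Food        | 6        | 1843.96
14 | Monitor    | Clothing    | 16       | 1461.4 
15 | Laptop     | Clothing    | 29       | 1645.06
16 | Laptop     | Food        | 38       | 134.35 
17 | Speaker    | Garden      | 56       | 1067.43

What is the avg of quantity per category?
SELECT category, AVG(quantity) as result
FROM sales
GROUP BY category

Result:
  Clothing: 19.40
  Electronics: 54.50
  Food: 37.00
  Furniture: 50.00
  Garden: 48.75
  Media: 45.00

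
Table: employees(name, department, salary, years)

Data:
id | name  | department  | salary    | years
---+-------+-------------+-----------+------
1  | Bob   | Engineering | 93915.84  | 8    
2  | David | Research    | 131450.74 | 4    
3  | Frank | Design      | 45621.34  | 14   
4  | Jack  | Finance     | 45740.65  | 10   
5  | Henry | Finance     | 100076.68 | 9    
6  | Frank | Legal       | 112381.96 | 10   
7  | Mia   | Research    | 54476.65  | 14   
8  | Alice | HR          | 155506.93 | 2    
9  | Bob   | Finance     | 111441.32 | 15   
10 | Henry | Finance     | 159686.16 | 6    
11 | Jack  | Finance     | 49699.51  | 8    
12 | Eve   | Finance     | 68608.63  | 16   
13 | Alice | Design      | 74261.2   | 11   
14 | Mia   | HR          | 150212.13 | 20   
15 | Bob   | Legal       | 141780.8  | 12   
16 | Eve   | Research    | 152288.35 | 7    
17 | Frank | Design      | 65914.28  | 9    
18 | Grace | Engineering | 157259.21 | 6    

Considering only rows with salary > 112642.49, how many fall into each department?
SELECT department, COUNT(*)
FROM employees
WHERE salary > 112642.49
GROUP BY department

Note: WHERE filters rows before grouping.

Result:
  Engineering: 1
  Finance: 1
  HR: 2
  Legal: 1
  Research: 2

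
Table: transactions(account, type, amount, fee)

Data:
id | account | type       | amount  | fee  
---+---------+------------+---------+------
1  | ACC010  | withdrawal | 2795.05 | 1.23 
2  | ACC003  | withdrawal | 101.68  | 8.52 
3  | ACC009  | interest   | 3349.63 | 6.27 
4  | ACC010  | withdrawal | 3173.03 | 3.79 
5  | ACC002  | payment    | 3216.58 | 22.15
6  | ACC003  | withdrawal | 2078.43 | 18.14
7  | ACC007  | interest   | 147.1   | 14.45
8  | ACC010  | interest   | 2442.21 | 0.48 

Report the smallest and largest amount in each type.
SELECT type, MIN(amount), MAX(amount)
FROM transactions
GROUP BY type

Result:
  interest: min=147.10, max=3349.63
  payment: min=3216.58, max=3216.58
  withdrawal: min=101.68, max=3173.03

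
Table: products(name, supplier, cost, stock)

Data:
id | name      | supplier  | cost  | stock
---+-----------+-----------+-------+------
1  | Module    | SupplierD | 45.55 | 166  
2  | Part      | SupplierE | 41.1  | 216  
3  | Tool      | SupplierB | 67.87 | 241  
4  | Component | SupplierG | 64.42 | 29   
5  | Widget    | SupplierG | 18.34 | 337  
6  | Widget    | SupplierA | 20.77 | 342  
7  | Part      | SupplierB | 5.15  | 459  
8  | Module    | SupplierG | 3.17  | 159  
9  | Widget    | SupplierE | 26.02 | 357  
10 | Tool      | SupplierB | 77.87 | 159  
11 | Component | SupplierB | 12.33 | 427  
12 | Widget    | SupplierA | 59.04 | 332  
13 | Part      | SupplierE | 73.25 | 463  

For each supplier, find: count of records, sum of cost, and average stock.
SELECT supplier,
       COUNT(*) as cnt,
       SUM(cost) as total_cost,
       AVG(stock) as avg_stock
FROM products
GROUP BY supplier

Result:
  SupplierA: 2 records, 79.81 total cost, 337.00 avg stock
  SupplierB: 4 records, 163.22 total cost, 321.50 avg stock
  SupplierD: 1 records, 45.55 total cost, 166.00 avg stock
  SupplierE: 3 records, 140.37 total cost, 345.33 avg stock
  SupplierG: 3 records, 85.93 total cost, 175.00 avg stock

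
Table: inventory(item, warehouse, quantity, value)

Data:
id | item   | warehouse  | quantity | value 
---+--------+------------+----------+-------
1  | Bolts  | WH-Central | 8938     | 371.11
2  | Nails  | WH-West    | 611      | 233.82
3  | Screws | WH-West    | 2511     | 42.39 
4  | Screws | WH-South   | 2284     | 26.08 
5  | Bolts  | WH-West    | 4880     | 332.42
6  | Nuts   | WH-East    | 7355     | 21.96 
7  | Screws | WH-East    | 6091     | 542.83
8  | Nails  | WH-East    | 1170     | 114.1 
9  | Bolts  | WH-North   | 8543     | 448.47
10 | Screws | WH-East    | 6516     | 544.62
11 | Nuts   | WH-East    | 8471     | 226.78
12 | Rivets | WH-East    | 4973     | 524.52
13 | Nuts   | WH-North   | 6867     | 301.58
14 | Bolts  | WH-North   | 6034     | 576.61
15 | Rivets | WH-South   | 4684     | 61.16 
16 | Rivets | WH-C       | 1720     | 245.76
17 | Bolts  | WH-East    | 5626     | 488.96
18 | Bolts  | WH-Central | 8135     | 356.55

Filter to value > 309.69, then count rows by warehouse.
SELECT warehouse, COUNT(*)
FROM inventory
WHERE value > 309.69
GROUP BY warehouse

Note: WHERE filters rows before grouping.

Result:
  WH-Central: 2
  WH-East: 4
  WH-North: 2
  WH-West: 1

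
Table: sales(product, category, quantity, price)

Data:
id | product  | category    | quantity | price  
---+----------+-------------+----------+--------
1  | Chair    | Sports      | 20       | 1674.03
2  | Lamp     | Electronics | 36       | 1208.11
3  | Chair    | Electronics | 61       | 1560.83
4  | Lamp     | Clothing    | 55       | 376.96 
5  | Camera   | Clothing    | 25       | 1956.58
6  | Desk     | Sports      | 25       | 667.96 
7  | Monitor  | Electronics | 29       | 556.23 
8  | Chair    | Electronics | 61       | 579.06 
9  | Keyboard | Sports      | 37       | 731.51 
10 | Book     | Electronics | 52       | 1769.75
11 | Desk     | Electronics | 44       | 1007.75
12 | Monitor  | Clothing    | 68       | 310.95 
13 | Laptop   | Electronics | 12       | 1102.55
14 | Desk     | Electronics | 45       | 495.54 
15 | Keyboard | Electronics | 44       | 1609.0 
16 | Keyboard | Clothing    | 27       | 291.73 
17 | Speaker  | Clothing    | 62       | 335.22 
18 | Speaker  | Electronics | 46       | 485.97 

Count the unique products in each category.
SELECT category, COUNT(DISTINCT product)
FROM sales
GROUP BY category

Result:
  Clothing: 5 distinct
  Electronics: 8 distinct
  Sports: 3 distinct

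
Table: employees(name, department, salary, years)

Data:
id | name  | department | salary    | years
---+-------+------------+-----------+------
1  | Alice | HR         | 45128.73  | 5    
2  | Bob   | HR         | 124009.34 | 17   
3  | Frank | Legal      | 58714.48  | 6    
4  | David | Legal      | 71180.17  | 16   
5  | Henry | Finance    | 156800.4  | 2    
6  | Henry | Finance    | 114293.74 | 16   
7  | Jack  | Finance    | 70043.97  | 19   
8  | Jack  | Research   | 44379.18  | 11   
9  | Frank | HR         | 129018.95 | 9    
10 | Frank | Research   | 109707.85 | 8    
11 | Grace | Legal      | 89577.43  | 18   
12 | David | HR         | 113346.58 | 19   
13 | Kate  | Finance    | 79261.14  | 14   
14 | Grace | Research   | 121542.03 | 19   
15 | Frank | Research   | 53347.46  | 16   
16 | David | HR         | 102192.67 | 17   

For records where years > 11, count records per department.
SELECT department, COUNT(*)
FROM employees
WHERE years > 11
GROUP BY department

Note: WHERE filters rows before grouping.

Result:
  Finance: 3
  HR: 3
  Legal: 2
  Research: 2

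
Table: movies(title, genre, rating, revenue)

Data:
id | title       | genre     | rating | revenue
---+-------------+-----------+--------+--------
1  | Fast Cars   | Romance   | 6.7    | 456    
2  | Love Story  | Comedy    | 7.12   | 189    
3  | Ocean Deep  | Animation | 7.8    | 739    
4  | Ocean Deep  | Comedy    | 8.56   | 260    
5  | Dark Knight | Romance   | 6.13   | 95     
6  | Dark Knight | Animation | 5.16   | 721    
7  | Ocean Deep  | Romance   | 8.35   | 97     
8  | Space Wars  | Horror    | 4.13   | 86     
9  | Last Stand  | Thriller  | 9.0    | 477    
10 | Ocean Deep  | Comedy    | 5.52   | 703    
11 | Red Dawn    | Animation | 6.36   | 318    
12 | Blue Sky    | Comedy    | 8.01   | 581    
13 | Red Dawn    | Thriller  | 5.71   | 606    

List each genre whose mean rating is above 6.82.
SELECT genre, AVG(rating)
FROM movies
GROUP BY genre
HAVING AVG(rating) > 6.82

Result:
  Comedy: avg=7.30
  Romance: avg=7.06
  Thriller: avg=7.36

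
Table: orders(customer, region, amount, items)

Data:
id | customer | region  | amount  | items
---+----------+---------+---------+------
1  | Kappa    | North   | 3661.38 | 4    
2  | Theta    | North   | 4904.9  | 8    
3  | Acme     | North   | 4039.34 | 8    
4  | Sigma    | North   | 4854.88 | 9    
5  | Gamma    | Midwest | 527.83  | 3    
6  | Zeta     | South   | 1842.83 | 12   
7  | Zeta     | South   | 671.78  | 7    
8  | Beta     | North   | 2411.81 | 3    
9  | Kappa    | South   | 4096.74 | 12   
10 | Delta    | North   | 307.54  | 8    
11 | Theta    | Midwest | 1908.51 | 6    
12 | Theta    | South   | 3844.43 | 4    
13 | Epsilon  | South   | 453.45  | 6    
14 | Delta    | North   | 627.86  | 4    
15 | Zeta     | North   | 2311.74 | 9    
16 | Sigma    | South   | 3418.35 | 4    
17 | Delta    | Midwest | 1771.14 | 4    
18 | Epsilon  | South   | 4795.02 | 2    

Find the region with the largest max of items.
SELECT region, MAX(items) as val
FROM orders
GROUP BY region
ORDER BY val DESC
LIMIT 1

Result: South with max(items) = 12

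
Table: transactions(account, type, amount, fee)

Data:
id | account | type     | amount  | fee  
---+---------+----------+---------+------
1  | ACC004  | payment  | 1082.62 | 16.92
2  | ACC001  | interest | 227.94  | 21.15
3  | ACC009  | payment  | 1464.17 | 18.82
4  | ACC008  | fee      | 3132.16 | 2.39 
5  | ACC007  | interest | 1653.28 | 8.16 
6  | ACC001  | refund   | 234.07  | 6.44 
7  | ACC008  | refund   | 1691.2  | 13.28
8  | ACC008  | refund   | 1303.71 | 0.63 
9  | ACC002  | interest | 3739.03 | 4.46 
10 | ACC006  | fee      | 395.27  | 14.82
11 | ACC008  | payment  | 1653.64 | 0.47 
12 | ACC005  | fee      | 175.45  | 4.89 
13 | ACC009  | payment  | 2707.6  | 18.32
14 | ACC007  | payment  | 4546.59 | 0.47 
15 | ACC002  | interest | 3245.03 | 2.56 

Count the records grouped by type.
SELECT type, COUNT(*) as count
FROM transactions
GROUP BY type

Result:
  fee: 3
  interest: 4
  payment: 5
  refund: 3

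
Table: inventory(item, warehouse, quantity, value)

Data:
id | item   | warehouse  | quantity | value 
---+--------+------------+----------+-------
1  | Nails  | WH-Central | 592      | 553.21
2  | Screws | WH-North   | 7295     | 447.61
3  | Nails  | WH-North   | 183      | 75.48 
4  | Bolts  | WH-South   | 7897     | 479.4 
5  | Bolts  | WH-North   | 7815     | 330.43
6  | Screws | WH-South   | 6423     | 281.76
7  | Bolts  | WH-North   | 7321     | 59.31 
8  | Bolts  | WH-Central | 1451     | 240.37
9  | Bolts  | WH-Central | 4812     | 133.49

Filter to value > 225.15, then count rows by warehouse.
SELECT warehouse, COUNT(*)
FROM inventory
WHERE value > 225.15
GROUP BY warehouse

Note: WHERE filters rows before grouping.

Result:
  WH-Central: 2
  WH-North: 2
  WH-South: 2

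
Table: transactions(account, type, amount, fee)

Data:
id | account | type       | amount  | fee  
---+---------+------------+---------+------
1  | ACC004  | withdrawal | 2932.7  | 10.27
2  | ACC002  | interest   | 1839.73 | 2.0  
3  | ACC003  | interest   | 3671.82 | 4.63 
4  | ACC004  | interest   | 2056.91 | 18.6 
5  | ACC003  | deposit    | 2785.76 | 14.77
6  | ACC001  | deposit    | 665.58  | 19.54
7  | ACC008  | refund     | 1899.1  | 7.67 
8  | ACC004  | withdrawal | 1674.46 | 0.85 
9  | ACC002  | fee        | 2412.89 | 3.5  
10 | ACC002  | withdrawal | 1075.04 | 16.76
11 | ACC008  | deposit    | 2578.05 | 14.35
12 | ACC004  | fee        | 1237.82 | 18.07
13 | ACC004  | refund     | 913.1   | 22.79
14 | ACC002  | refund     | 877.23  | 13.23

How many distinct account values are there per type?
SELECT type, COUNT(DISTINCT account)
FROM transactions
GROUP BY type

Result:
  deposit: 3 distinct
  fee: 2 distinct
  interest: 3 distinct
  refund: 3 distinct
  withdrawal: 2 distinct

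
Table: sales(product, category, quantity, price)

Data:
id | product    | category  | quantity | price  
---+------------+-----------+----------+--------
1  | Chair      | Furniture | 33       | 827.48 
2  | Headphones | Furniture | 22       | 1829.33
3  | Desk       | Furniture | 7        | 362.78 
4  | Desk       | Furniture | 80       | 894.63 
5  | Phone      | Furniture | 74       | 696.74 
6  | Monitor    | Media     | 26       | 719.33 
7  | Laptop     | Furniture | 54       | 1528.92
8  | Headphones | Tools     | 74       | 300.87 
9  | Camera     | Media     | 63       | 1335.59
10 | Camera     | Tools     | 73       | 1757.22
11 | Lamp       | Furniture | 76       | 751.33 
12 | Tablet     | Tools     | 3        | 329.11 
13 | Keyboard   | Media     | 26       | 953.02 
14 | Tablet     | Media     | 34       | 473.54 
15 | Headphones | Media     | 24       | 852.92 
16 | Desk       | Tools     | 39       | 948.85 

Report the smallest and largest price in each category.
SELECT category, MIN(price), MAX(price)
FROM sales
GROUP BY category

Result:
  Furniture: min=362.78, max=1829.33
  Media: min=473.54, max=1335.59
  Tools: min=300.87, max=1757.22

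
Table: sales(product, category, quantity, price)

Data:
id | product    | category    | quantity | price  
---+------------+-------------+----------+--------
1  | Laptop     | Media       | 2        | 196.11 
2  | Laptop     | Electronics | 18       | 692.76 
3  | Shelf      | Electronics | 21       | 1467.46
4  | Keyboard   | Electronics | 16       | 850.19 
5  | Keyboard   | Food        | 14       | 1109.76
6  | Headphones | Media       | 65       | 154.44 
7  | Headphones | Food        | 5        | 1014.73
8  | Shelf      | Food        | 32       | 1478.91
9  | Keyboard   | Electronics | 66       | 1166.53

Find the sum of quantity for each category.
SELECT category, SUM(quantity) as result
FROM sales
GROUP BY category

Result:
  Electronics: 121
  Food: 51
  Media: 67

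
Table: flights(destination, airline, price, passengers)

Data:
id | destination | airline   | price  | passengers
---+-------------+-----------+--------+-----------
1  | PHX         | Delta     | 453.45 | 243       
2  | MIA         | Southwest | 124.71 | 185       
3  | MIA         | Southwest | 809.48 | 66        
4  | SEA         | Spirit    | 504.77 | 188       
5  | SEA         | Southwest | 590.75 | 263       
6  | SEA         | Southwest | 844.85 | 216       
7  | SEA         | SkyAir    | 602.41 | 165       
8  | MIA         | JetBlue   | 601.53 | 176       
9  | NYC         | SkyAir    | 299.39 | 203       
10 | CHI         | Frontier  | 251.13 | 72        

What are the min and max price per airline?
SELECT airline, MIN(price), MAX(price)
FROM flights
GROUP BY airline

Result:
  Delta: min=453.45, max=453.45
  Frontier: min=251.13, max=251.13
  JetBlue: min=601.53, max=601.53
  SkyAir: min=299.39, max=602.41
  Southwest: min=124.71, max=844.85
  Spirit: min=504.77, max=504.77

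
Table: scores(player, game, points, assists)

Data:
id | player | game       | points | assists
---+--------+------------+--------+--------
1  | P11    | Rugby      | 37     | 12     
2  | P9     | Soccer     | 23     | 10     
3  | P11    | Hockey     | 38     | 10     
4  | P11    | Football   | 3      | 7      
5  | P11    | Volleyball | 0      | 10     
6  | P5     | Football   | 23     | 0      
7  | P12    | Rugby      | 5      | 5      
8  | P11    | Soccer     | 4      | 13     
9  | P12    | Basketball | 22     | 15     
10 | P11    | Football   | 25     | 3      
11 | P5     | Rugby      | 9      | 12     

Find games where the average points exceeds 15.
SELECT game, AVG(points)
FROM scores
GROUP BY game
HAVING AVG(points) > 15

Result:
  Basketball: avg=22.00
  Football: avg=17.00
  Hockey: avg=38.00
  Rugby: avg=17.00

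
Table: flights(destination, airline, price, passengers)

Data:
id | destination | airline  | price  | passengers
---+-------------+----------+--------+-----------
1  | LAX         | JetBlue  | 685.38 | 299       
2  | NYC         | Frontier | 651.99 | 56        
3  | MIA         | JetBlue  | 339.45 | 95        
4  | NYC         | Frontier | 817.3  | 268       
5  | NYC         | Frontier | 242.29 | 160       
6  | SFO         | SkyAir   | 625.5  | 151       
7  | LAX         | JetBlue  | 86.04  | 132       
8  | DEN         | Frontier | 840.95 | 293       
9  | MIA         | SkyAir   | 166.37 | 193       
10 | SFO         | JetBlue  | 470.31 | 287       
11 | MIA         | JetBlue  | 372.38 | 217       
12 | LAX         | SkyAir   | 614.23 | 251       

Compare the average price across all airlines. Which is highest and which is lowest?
SELECT airline, AVG(price)
FROM flights
GROUP BY airline
ORDER BY AVG(price)

All groups:
  JetBlue: 390.71
  SkyAir: 468.70
  Frontier: 638.13

Highest: Frontier (638.13)
Lowest: JetBlue (390.71)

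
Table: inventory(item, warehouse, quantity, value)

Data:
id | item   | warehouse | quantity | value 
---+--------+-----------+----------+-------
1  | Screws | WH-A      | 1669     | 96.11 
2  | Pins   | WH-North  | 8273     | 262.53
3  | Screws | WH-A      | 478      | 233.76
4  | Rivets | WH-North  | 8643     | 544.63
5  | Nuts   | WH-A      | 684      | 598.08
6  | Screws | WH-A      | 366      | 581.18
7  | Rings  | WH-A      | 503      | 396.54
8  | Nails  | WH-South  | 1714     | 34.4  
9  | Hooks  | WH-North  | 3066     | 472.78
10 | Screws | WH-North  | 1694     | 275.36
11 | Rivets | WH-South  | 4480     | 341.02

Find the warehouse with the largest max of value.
SELECT warehouse, MAX(value) as val
FROM inventory
GROUP BY warehouse
ORDER BY val DESC
LIMIT 1

Result: WH-A with max(value) = 598.08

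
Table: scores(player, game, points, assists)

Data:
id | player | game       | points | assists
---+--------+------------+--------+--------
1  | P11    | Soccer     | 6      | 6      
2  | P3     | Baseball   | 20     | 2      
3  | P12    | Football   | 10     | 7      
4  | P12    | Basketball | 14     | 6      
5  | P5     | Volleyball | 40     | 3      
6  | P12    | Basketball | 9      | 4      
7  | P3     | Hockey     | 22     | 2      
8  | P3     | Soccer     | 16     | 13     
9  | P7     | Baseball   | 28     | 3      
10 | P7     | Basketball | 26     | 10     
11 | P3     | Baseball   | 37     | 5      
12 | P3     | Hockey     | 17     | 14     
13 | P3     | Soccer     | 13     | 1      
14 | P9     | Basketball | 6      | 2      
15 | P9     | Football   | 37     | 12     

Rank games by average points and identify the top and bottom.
SELECT game, AVG(points)
FROM scores
GROUP BY game
ORDER BY AVG(points)

All groups:
  Soccer: 11.67
  Basketball: 13.75
  Hockey: 19.50
  Football: 23.50
  Baseball: 28.33
  Volleyball: 40.00

Highest: Volleyball (40.00)
Lowest: Soccer (11.67)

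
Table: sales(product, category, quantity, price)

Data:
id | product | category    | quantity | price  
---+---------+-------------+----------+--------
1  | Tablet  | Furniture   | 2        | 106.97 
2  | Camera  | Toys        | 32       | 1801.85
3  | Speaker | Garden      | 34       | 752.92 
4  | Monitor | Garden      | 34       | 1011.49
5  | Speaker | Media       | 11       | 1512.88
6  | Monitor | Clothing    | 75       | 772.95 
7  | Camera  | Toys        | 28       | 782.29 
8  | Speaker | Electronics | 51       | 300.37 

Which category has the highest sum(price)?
SELECT category, SUM(price) as val
FROM sales
GROUP BY category
ORDER BY val DESC
LIMIT 1

Result: Toys with sum(price) = 2584.14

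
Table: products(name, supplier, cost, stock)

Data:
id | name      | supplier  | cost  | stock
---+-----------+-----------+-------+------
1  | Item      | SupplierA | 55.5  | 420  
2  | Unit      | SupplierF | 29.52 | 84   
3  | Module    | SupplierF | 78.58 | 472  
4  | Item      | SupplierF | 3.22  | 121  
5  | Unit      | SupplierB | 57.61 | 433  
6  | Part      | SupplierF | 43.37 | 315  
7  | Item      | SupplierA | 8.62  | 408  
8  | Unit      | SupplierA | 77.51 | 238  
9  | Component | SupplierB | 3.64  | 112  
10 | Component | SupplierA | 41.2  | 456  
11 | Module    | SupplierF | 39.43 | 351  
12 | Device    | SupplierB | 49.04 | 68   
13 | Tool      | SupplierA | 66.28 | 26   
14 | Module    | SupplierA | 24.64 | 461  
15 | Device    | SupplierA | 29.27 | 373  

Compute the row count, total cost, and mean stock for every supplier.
SELECT supplier,
       COUNT(*) as cnt,
       SUM(cost) as total_cost,
       AVG(stock) as avg_stock
FROM products
GROUP BY supplier

Result:
  SupplierA: 7 records, 303.02 total cost, 340.29 avg stock
  SupplierB: 3 records, 110.29 total cost, 204.33 avg stock
  SupplierF: 5 records, 194.12 total cost, 268.60 avg stock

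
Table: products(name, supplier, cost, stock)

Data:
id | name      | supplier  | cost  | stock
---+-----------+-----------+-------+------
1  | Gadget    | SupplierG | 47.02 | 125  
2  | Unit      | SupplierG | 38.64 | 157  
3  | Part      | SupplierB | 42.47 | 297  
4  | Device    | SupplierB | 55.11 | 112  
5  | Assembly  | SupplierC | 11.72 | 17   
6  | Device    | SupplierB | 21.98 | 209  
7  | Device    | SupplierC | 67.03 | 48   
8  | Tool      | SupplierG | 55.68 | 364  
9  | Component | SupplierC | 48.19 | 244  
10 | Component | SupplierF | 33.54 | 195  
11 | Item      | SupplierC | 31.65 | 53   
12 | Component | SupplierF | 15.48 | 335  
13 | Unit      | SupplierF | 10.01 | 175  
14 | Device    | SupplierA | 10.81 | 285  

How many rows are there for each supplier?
SELECT supplier, COUNT(*) as count
FROM products
GROUP BY supplier

Result:
  SupplierA: 1
  SupplierB: 3
  SupplierC: 4
  SupplierF: 3
  SupplierG: 3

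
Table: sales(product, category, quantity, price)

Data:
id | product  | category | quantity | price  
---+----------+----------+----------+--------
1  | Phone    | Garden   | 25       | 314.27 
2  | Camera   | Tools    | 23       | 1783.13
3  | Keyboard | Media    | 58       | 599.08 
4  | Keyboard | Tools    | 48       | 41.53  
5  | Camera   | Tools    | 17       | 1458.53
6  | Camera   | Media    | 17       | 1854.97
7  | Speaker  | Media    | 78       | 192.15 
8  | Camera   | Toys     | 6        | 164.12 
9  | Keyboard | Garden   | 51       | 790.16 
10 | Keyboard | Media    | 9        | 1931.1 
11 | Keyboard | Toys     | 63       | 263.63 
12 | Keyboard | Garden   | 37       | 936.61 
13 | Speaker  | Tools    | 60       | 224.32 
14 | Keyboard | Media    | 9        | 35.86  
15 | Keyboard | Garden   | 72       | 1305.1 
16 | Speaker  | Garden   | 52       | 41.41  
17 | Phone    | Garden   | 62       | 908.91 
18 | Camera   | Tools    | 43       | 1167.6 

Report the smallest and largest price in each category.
SELECT category, MIN(price), MAX(price)
FROM sales
GROUP BY category

Result:
  Garden: min=41.41, max=1305.10
  Media: min=35.86, max=1931.10
  Tools: min=41.53, max=1783.13
  Toys: min=164.12, max=263.63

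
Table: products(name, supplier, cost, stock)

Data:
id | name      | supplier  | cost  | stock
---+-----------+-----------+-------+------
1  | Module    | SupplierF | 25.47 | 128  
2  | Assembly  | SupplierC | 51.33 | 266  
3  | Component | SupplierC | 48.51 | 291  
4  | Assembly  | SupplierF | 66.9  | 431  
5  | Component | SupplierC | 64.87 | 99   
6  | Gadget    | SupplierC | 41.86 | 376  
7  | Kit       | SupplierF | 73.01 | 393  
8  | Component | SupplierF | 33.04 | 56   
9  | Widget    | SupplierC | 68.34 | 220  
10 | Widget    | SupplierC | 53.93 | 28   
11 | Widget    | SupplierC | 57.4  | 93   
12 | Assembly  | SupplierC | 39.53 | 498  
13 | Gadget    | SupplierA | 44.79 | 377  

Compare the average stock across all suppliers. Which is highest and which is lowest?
SELECT supplier, AVG(stock)
FROM products
GROUP BY supplier
ORDER BY AVG(stock)

All groups:
  SupplierC: 233.88
  SupplierF: 252.00
  SupplierA: 377.00

Highest: SupplierA (377.00)
Lowest: SupplierC (233.88)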